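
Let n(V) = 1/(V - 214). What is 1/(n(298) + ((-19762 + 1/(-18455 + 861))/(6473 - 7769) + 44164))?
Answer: 53204256/2350524678169 ≈ 2.2635e-5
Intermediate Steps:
n(V) = 1/(-214 + V)
1/(n(298) + ((-19762 + 1/(-18455 + 861))/(6473 - 7769) + 44164)) = 1/(1/(-214 + 298) + ((-19762 + 1/(-18455 + 861))/(6473 - 7769) + 44164)) = 1/(1/84 + ((-19762 + 1/(-17594))/(-1296) + 44164)) = 1/(1/84 + ((-19762 - 1/17594)*(-1/1296) + 44164)) = 1/(1/84 + (-347692629/17594*(-1/1296) + 44164)) = 1/(1/84 + (115897543/7600608 + 44164)) = 1/(1/84 + 335789149255/7600608) = 1/(2350524678169/53204256) = 53204256/2350524678169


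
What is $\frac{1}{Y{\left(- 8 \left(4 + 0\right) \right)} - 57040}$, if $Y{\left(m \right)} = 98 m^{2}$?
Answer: $\frac{1}{43312} \approx 2.3088 \cdot 10^{-5}$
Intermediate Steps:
$\frac{1}{Y{\left(- 8 \left(4 + 0\right) \right)} - 57040} = \frac{1}{98 \left(- 8 \left(4 + 0\right)\right)^{2} - 57040} = \frac{1}{98 \left(\left(-8\right) 4\right)^{2} - 57040} = \frac{1}{98 \left(-32\right)^{2} - 57040} = \frac{1}{98 \cdot 1024 - 57040} = \frac{1}{100352 - 57040} = \frac{1}{43312}$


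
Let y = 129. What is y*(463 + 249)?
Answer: 91848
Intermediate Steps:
y*(463 + 249) = 129*(463 + 249) = 129*712 = 91848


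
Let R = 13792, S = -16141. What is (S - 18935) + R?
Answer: -21284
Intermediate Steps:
(S - 18935) + R = (-16141 - 18935) + 13792 = -35076 + 13792 = -21284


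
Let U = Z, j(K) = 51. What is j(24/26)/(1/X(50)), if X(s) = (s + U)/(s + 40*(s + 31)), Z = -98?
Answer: -1224/1645 ≈ -0.74407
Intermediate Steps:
U = -98
X(s) = (-98 + s)/(1240 + 41*s) (X(s) = (s - 98)/(s + 40*(s + 31)) = (-98 + s)/(s + 40*(31 + s)) = (-98 + s)/(s + (1240 + 40*s)) = (-98 + s)/(1240 + 41*s))
j(24/26)/(1/X(50)) = 51/(1/((-98 + 50)/(1240 + 41*50))) = 51/(1/(-48/(1240 + 2050))) = 51/(1/(-48/3290)) = 51/(1/((1/3290)*(-48))) = 51/(1/(-24/1645)) = 51/(-1645/24) = 51*(-24/1645) = -1224/1645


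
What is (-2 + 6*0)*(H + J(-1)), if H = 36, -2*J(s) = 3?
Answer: -69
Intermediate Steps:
J(s) = -3/2 (J(s) = -1/2*3 = -3/2)
(-2 + 6*0)*(H + J(-1)) = (-2 + 6*0)*(36 - 3/2) = (-2 + 0)*(69/2) = -2*69/2 = -69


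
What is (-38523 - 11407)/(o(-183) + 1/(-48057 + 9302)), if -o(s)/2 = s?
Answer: -1935037150/14184329 ≈ -136.42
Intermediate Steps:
o(s) = -2*s
(-38523 - 11407)/(o(-183) + 1/(-48057 + 9302)) = (-38523 - 11407)/(-2*(-183) + 1/(-48057 + 9302)) = -49930/(366 + 1/(-38755)) = -49930/(366 - 1/38755) = -49930/14184329/38755 = -49930*38755/14184329 = -1935037150/14184329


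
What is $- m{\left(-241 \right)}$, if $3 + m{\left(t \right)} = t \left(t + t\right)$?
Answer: $-116159$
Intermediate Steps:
$m{\left(t \right)} = -3 + 2 t^{2}$ ($m{\left(t \right)} = -3 + t \left(t + t\right) = -3 + t 2 t = -3 + 2 t^{2}$)
$- m{\left(-241 \right)} = - (-3 + 2 \left(-241\right)^{2}) = - (-3 + 2 \cdot 58081) = - (-3 + 116162) = \left(-1\right) 116159 = -116159$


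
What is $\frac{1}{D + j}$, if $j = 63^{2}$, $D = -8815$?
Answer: $- \frac{1}{4846} \approx -0.00020636$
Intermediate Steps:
$j = 3969$
$\frac{1}{D + j} = \frac{1}{-8815 + 3969} = \frac{1}{-4846} = - \frac{1}{4846}$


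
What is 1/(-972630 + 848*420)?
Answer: -1/616470 ≈ -1.6221e-6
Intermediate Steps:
1/(-972630 + 848*420) = 1/(-972630 + 356160) = 1/(-616470) = -1/616470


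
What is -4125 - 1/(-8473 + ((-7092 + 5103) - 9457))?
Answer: -82165874/19919 ≈ -4125.0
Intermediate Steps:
-4125 - 1/(-8473 + ((-7092 + 5103) - 9457)) = -4125 - 1/(-8473 + (-1989 - 9457)) = -4125 - 1/(-8473 - 11446) = -4125 - 1/(-19919) = -4125 - 1*(-1/19919) = -4125 + 1/19919 = -82165874/19919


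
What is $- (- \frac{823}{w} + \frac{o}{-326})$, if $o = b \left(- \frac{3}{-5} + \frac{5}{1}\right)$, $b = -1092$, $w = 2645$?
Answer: $- \frac{7953203}{431135} \approx -18.447$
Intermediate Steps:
$o = - \frac{30576}{5}$ ($o = - 1092 \left(- \frac{3}{-5} + \frac{5}{1}\right) = - 1092 \left(\left(-3\right) \left(- \frac{1}{5}\right) + 5 \cdot 1\right) = - 1092 \left(\frac{3}{5} + 5\right) = \left(-1092\right) \frac{28}{5} = - \frac{30576}{5} \approx -6115.2$)
$- (- \frac{823}{w} + \frac{o}{-326}) = - (- \frac{823}{2645} - \frac{30576}{5 \left(-326\right)}) = - (\left(-823\right) \frac{1}{2645} - - \frac{15288}{815}) = - (- \frac{823}{2645} + \frac{15288}{815}) = \left(-1\right) \frac{7953203}{431135} = - \frac{7953203}{431135}$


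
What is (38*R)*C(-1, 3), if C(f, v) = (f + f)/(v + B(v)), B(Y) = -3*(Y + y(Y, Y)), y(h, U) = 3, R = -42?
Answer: -1064/5 ≈ -212.80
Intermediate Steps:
B(Y) = -9 - 3*Y (B(Y) = -3*(Y + 3) = -3*(3 + Y) = -9 - 3*Y)
C(f, v) = 2*f/(-9 - 2*v) (C(f, v) = (f + f)/(v + (-9 - 3*v)) = (2*f)/(-9 - 2*v) = 2*f/(-9 - 2*v))
(38*R)*C(-1, 3) = (38*(-42))*(-2*(-1)/(9 + 2*3)) = -(-3192)*(-1)/(9 + 6) = -(-3192)*(-1)/15 = -1596*2/15 = -1064/5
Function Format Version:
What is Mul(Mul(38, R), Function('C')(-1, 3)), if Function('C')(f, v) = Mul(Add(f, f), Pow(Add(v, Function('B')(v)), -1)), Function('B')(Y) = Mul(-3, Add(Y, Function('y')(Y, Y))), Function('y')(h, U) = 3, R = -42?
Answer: Rational(-1064, 5) ≈ -212.80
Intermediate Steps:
Function('B')(Y) = Add(-9, Mul(-3, Y)) (Function('B')(Y) = Mul(-3, Add(Y, 3)) = Mul(-3, Add(3, Y)) = Add(-9, Mul(-3, Y)))
Function('C')(f, v) = Mul(2, f, Pow(Add(-9, Mul(-2, v)), -1)) (Function('C')(f, v) = Mul(Add(f, f), Pow(Add(v, Add(-9, Mul(-3, v))), -1)) = Mul(Mul(2, f), Pow(Add(-9, Mul(-2, v)), -1)) = Mul(2, f, Pow(Add(-9, Mul(-2, v)), -1)))
Mul(Mul(38, R), Function('C')(-1, 3)) = Mul(Mul(38, -42), Mul(-2, -1, Pow(Add(9, Mul(2, 3)), -1))) = Mul(-1596, Mul(-2, -1, Pow(Add(9, 6), -1))) = Mul(-1596, Mul(-2, -1, Pow(15, -1))) = Mul(-1596, Mul(-2, -1, Rational(1, 15))) = Mul(-1596, Rational(2, 15)) = Rational(-1064, 5)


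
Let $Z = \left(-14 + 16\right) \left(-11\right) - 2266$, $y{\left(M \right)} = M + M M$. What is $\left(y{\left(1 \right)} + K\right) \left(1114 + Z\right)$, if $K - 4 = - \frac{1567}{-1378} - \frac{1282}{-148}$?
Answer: $- \frac{472854328}{25493} \approx -18548.0$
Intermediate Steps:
$y{\left(M \right)} = M + M^{2}$
$Z = -2288$ ($Z = 2 \left(-11\right) - 2266 = -22 - 2266 = -2288$)
$K = \frac{351786}{25493}$ ($K = 4 - \left(- \frac{1567}{1378} - \frac{641}{74}\right) = 4 - - \frac{249814}{25493} = 4 + \left(\frac{1567}{1378} + \frac{641}{74}\right) = 4 + \frac{249814}{25493} = \frac{351786}{25493} \approx 13.799$)
$\left(y{\left(1 \right)} + K\right) \left(1114 + Z\right) = \left(1 \left(1 + 1\right) + \frac{351786}{25493}\right) \left(1114 - 2288\right) = \left(1 \cdot 2 + \frac{351786}{25493}\right) \left(-1174\right) = \left(2 + \frac{351786}{25493}\right) \left(-1174\right) = \frac{402772}{25493} \left(-1174\right) = - \frac{472854328}{25493}$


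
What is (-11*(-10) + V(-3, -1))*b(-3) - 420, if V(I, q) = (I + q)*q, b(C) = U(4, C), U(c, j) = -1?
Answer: -534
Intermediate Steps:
b(C) = -1
V(I, q) = q*(I + q)
(-11*(-10) + V(-3, -1))*b(-3) - 420 = (-11*(-10) - (-3 - 1))*(-1) - 420 = (110 - 1*(-4))*(-1) - 420 = (110 + 4)*(-1) - 420 = 114*(-1) - 420 = -114 - 420 = -534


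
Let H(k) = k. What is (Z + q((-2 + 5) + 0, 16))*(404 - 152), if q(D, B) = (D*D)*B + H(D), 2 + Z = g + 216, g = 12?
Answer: 93996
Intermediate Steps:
Z = 226 (Z = -2 + (12 + 216) = -2 + 228 = 226)
q(D, B) = D + B*D**2 (q(D, B) = (D*D)*B + D = D**2*B + D = B*D**2 + D = D + B*D**2)
(Z + q((-2 + 5) + 0, 16))*(404 - 152) = (226 + ((-2 + 5) + 0)*(1 + 16*((-2 + 5) + 0)))*(404 - 152) = (226 + (3 + 0)*(1 + 16*(3 + 0)))*252 = (226 + 3*(1 + 16*3))*252 = (226 + 3*(1 + 48))*252 = (226 + 3*49)*252 = (226 + 147)*252 = 373*252 = 93996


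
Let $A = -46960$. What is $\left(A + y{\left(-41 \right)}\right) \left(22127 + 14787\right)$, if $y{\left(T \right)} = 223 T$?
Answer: $-2070986142$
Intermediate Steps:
$\left(A + y{\left(-41 \right)}\right) \left(22127 + 14787\right) = \left(-46960 + 223 \left(-41\right)\right) \left(22127 + 14787\right) = \left(-46960 - 9143\right) 36914 = \left(-56103\right) 36914 = -2070986142$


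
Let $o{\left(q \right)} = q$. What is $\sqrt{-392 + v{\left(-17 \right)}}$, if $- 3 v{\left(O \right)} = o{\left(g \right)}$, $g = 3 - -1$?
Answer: $\frac{2 i \sqrt{885}}{3} \approx 19.833 i$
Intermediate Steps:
$g = 4$ ($g = 3 + 1 = 4$)
$v{\left(O \right)} = - \frac{4}{3}$ ($v{\left(O \right)} = \left(- \frac{1}{3}\right) 4 = - \frac{4}{3}$)
$\sqrt{-392 + v{\left(-17 \right)}} = \sqrt{-392 - \frac{4}{3}} = \sqrt{- \frac{1180}{3}} = \frac{2 i \sqrt{885}}{3}$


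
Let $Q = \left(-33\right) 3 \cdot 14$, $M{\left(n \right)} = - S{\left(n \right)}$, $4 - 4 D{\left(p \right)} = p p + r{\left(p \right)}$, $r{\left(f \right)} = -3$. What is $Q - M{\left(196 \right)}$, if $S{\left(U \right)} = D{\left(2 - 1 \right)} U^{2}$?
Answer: $56238$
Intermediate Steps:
$D{\left(p \right)} = \frac{7}{4} - \frac{p^{2}}{4}$ ($D{\left(p \right)} = 1 - \frac{p p - 3}{4} = 1 - \frac{p^{2} - 3}{4} = 1 - \frac{-3 + p^{2}}{4} = 1 - \left(- \frac{3}{4} + \frac{p^{2}}{4}\right) = \frac{7}{4} - \frac{p^{2}}{4}$)
$S{\left(U \right)} = \frac{3 U^{2}}{2}$ ($S{\left(U \right)} = \left(\frac{7}{4} - \frac{\left(2 - 1\right)^{2}}{4}\right) U^{2} = \left(\frac{7}{4} - \frac{1^{2}}{4}\right) U^{2} = \left(\frac{7}{4} - \frac{1}{4}\right) U^{2} = \frac{3 U^{2}}{2}$)
$M{\left(n \right)} = - \frac{3 n^{2}}{2}$
$Q = -1386$ ($Q = \left(-99\right) 14 = -1386$)
$Q - M{\left(196 \right)} = -1386 - - \frac{3 \cdot 196^{2}}{2} = -1386 - \left(- \frac{3}{2}\right) 38416 = -1386 - -57624 = -1386 + 57624 = 56238$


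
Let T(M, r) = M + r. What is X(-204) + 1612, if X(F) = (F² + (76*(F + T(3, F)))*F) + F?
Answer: 6322144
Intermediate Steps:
X(F) = F + F² + F*(228 + 152*F) (X(F) = (F² + (76*(F + (3 + F)))*F) + F = (F² + (76*(3 + 2*F))*F) + F = (F² + (228 + 152*F)*F) + F = (F² + F*(228 + 152*F)) + F = F + F² + F*(228 + 152*F))
X(-204) + 1612 = -204*(229 + 153*(-204)) + 1612 = -204*(229 - 31212) + 1612 = -204*(-30983) + 1612 = 6320532 + 1612 = 6322144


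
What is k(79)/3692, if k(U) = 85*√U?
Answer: 85*√79/3692 ≈ 0.20463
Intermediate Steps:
k(79)/3692 = (85*√79)/3692 = (85*√79)*(1/3692) = 85*√79/3692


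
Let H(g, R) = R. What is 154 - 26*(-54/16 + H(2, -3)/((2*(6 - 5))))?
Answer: 1123/4 ≈ 280.75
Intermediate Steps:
154 - 26*(-54/16 + H(2, -3)/((2*(6 - 5)))) = 154 - 26*(-54/16 - 3*1/(2*(6 - 5))) = 154 - 26*(-54*1/16 - 3/(2*1)) = 154 - 26*(-27/8 - 3/2) = 154 - 26*(-39/8) = 154 + 507/4 = 1123/4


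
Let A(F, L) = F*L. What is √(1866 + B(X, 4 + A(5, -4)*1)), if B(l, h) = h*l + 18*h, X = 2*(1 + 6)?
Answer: √1354 ≈ 36.797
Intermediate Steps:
X = 14 (X = 2*7 = 14)
B(l, h) = 18*h + h*l
√(1866 + B(X, 4 + A(5, -4)*1)) = √(1866 + (4 + (5*(-4))*1)*(18 + 14)) = √(1866 + (4 - 20*1)*32) = √(1866 + (4 - 20)*32) = √(1866 - 16*32) = √(1866 - 512) = √1354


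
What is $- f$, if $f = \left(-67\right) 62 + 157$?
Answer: $3997$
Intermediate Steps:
$f = -3997$ ($f = -4154 + 157 = -3997$)
$- f = \left(-1\right) \left(-3997\right) = 3997$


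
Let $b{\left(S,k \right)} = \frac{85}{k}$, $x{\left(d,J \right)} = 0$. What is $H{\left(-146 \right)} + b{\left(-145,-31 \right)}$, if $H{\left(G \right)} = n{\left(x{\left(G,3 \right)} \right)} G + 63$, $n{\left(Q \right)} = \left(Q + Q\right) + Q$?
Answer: $\frac{1868}{31} \approx 60.258$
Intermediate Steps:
$n{\left(Q \right)} = 3 Q$ ($n{\left(Q \right)} = 2 Q + Q = 3 Q$)
$H{\left(G \right)} = 63$ ($H{\left(G \right)} = 3 \cdot 0 G + 63 = 0 G + 63 = 0 + 63 = 63$)
$H{\left(-146 \right)} + b{\left(-145,-31 \right)} = 63 + \frac{85}{-31} = 63 + 85 \left(- \frac{1}{31}\right) = 63 - \frac{85}{31} = \frac{1868}{31}$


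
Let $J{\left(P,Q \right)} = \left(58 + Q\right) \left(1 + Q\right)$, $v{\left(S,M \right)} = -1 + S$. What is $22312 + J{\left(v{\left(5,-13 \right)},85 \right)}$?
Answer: $34610$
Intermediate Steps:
$J{\left(P,Q \right)} = \left(1 + Q\right) \left(58 + Q\right)$
$22312 + J{\left(v{\left(5,-13 \right)},85 \right)} = 22312 + \left(58 + 85^{2} + 59 \cdot 85\right) = 22312 + \left(58 + 7225 + 5015\right) = 22312 + 12298 = 34610$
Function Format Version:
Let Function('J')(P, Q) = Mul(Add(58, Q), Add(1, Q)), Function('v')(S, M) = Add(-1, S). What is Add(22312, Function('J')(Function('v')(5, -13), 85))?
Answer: 34610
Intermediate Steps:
Function('J')(P, Q) = Mul(Add(1, Q), Add(58, Q))
Add(22312, Function('J')(Function('v')(5, -13), 85)) = Add(22312, Add(58, Pow(85, 2), Mul(59, 85))) = Add(22312, Add(58, 7225, 5015)) = Add(22312, 12298) = 34610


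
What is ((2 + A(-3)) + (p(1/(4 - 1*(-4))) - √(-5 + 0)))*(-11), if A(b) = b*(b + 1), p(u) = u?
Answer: -715/8 + 11*I*√5 ≈ -89.375 + 24.597*I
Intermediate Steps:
A(b) = b*(1 + b)
((2 + A(-3)) + (p(1/(4 - 1*(-4))) - √(-5 + 0)))*(-11) = ((2 - 3*(1 - 3)) + (1/(4 - 1*(-4)) - √(-5 + 0)))*(-11) = ((2 - 3*(-2)) + (1/(4 + 4) - √(-5)))*(-11) = ((2 + 6) + (1/8 - I*√5))*(-11) = (8 + (⅛ - I*√5))*(-11) = (65/8 - I*√5)*(-11) = -715/8 + 11*I*√5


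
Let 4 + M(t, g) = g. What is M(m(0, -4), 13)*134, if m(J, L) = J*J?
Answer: 1206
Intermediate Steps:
m(J, L) = J**2
M(t, g) = -4 + g
M(m(0, -4), 13)*134 = (-4 + 13)*134 = 9*134 = 1206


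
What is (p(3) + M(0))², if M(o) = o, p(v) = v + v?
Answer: 36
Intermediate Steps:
p(v) = 2*v
(p(3) + M(0))² = (2*3 + 0)² = (6 + 0)² = 6² = 36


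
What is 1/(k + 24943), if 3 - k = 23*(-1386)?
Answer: 1/56824 ≈ 1.7598e-5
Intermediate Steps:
k = 31881 (k = 3 - 23*(-1386) = 3 - 1*(-31878) = 3 + 31878 = 31881)
1/(k + 24943) = 1/(31881 + 24943) = 1/56824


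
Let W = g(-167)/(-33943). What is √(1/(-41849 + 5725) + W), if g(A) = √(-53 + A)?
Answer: √(-10404861185719 - 22146846505784*I*√55)/613078466 ≈ 0.014321 - 0.015257*I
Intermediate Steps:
W = -2*I*√55/33943 (W = √(-53 - 167)/(-33943) = √(-220)*(-1/33943) = (2*I*√55)*(-1/33943) = -2*I*√55/33943 ≈ -0.00043698*I)
√(1/(-41849 + 5725) + W) = √(1/(-41849 + 5725) - 2*I*√55/33943) = √(1/(-36124) - 2*I*√55/33943) = √(-1/36124 - 2*I*√55/33943)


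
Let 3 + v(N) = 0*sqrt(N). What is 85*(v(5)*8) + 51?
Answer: -1989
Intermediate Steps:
v(N) = -3 (v(N) = -3 + 0*sqrt(N) = -3 + 0 = -3)
85*(v(5)*8) + 51 = 85*(-3*8) + 51 = 85*(-24) + 51 = -2040 + 51 = -1989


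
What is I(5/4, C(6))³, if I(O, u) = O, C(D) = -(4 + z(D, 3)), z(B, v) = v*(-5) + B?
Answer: 125/64 ≈ 1.9531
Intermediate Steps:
z(B, v) = B - 5*v (z(B, v) = -5*v + B = B - 5*v)
C(D) = 11 - D (C(D) = -(4 + (D - 5*3)) = -(4 + (D - 15)) = -(4 + (-15 + D)) = -(-11 + D) = 11 - D)
I(5/4, C(6))³ = (5/4)³ = 125/64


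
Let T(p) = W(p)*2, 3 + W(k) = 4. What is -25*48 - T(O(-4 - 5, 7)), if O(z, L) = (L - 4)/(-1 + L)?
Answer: -1202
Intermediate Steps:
W(k) = 1 (W(k) = -3 + 4 = 1)
O(z, L) = (-4 + L)/(-1 + L)
T(p) = 2 (T(p) = 1*2 = 2)
-25*48 - T(O(-4 - 5, 7)) = -25*48 - 1*2 = -1200 - 2 = -1202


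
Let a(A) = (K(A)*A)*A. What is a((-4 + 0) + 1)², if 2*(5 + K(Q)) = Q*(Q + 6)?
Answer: 29241/4 ≈ 7310.3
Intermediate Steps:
K(Q) = -5 + Q*(6 + Q)/2 (K(Q) = -5 + (Q*(Q + 6))/2 = -5 + (Q*(6 + Q))/2 = -5 + Q*(6 + Q)/2)
a(A) = A²*(-5 + A²/2 + 3*A) (a(A) = ((-5 + A²/2 + 3*A)*A)*A = (A*(-5 + A²/2 + 3*A))*A = A²*(-5 + A²/2 + 3*A))
a((-4 + 0) + 1)² = (((-4 + 0) + 1)²*(-10 + ((-4 + 0) + 1)² + 6*((-4 + 0) + 1))/2)² = ((-4 + 1)²*(-10 + (-4 + 1)² + 6*(-4 + 1))/2)² = ((½)*(-3)²*(-10 + (-3)² + 6*(-3)))² = ((½)*9*(-10 + 9 - 18))² = ((½)*9*(-19))² = (-171/2)² = 29241/4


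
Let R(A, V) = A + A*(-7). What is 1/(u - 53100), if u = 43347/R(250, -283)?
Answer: -500/26564449 ≈ -1.8822e-5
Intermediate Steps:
R(A, V) = -6*A (R(A, V) = A - 7*A = -6*A)
u = -14449/500 (u = 43347/((-6*250)) = 43347/(-1500) = 43347*(-1/1500) = -14449/500 ≈ -28.898)
1/(u - 53100) = 1/(-14449/500 - 53100) = 1/(-26564449/500) = -500/26564449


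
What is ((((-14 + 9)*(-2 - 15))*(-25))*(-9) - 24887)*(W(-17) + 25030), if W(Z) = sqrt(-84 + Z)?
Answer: -144222860 - 5762*I*sqrt(101) ≈ -1.4422e+8 - 57907.0*I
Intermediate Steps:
((((-14 + 9)*(-2 - 15))*(-25))*(-9) - 24887)*(W(-17) + 25030) = ((((-14 + 9)*(-2 - 15))*(-25))*(-9) - 24887)*(sqrt(-84 - 17) + 25030) = ((-5*(-17)*(-25))*(-9) - 24887)*(sqrt(-101) + 25030) = ((85*(-25))*(-9) - 24887)*(I*sqrt(101) + 25030) = (-2125*(-9) - 24887)*(25030 + I*sqrt(101)) = (19125 - 24887)*(25030 + I*sqrt(101)) = -5762*(25030 + I*sqrt(101)) = -144222860 - 5762*I*sqrt(101)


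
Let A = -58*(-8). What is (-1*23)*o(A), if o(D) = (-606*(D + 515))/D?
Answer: 6822651/232 ≈ 29408.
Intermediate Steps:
A = 464
o(D) = (-312090 - 606*D)/D (o(D) = (-606*(515 + D))/D = (-312090 - 606*D)/D)
(-1*23)*o(A) = (-1*23)*(-606 - 312090/464) = -23*(-606 - 312090*1/464) = -23*(-606 - 156045/232) = -23*(-296637/232) = 6822651/232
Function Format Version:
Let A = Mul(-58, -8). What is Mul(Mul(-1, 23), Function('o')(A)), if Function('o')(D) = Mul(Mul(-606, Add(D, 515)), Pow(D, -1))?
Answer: Rational(6822651, 232) ≈ 29408.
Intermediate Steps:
A = 464
Function('o')(D) = Mul(Pow(D, -1), Add(-312090, Mul(-606, D))) (Function('o')(D) = Mul(Mul(-606, Add(515, D)), Pow(D, -1)) = Mul(Add(-312090, Mul(-606, D)), Pow(D, -1)) = Mul(Pow(D, -1), Add(-312090, Mul(-606, D))))
Mul(Mul(-1, 23), Function('o')(A)) = Mul(Mul(-1, 23), Add(-606, Mul(-312090, Pow(464, -1)))) = Mul(-23, Add(-606, Mul(-312090, Rational(1, 464)))) = Mul(-23, Add(-606, Rational(-156045, 232))) = Mul(-23, Rational(-296637, 232)) = Rational(6822651, 232)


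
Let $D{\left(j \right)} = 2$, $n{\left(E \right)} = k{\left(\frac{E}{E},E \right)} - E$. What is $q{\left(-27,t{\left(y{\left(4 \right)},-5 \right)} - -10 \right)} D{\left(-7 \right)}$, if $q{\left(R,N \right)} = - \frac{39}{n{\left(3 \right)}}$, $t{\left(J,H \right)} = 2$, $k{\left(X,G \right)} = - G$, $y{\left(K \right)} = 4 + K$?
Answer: $13$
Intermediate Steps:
$n{\left(E \right)} = - 2 E$ ($n{\left(E \right)} = - E - E = - 2 E$)
$q{\left(R,N \right)} = \frac{13}{2}$ ($q{\left(R,N \right)} = - \frac{39}{\left(-2\right) 3} = - \frac{39}{-6} = \left(-39\right) \left(- \frac{1}{6}\right) = \frac{13}{2}$)
$q{\left(-27,t{\left(y{\left(4 \right)},-5 \right)} - -10 \right)} D{\left(-7 \right)} = \frac{13}{2} \cdot 2 = 13$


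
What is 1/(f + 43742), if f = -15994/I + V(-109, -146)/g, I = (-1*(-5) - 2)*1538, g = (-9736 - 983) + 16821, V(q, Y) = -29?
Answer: 4692438/205240334797 ≈ 2.2863e-5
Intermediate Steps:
g = 6102 (g = -10719 + 16821 = 6102)
I = 4614 (I = (5 - 2)*1538 = 3*1538 = 4614)
f = -16288199/4692438 (f = -15994/4614 - 29/6102 = -15994*1/4614 - 29*1/6102 = -7997/2307 - 29/6102 = -16288199/4692438 ≈ -3.4712)
1/(f + 43742) = 1/(-16288199/4692438 + 43742) = 1/(205240334797/4692438) = 4692438/205240334797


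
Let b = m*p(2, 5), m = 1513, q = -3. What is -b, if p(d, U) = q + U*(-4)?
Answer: 34799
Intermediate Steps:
p(d, U) = -3 - 4*U (p(d, U) = -3 + U*(-4) = -3 - 4*U)
b = -34799 (b = 1513*(-3 - 4*5) = 1513*(-3 - 20) = 1513*(-23) = -34799)
-b = -1*(-34799) = 34799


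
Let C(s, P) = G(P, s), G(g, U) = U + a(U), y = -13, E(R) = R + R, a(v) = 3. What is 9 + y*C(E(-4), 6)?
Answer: 74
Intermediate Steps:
E(R) = 2*R
G(g, U) = 3 + U (G(g, U) = U + 3 = 3 + U)
C(s, P) = 3 + s
9 + y*C(E(-4), 6) = 9 - 13*(3 + 2*(-4)) = 9 - 13*(3 - 8) = 9 - 13*(-5) = 9 + 65 = 74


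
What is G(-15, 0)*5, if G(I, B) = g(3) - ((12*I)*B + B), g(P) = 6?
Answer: 30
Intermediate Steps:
G(I, B) = 6 - B - 12*B*I (G(I, B) = 6 - ((12*I)*B + B) = 6 - (12*B*I + B) = 6 - (B + 12*B*I) = 6 + (-B - 12*B*I) = 6 - B - 12*B*I)
G(-15, 0)*5 = (6 - 1*0 - 12*0*(-15))*5 = (6 + 0 + 0)*5 = 6*5 = 30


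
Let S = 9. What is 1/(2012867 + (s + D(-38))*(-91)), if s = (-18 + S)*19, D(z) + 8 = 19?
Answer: 1/2027427 ≈ 4.9324e-7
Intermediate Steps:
D(z) = 11 (D(z) = -8 + 19 = 11)
s = -171 (s = (-18 + 9)*19 = -9*19 = -171)
1/(2012867 + (s + D(-38))*(-91)) = 1/(2012867 + (-171 + 11)*(-91)) = 1/(2012867 - 160*(-91)) = 1/(2012867 + 14560) = 1/2027427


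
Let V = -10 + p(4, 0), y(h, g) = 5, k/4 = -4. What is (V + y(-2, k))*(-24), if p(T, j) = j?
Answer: 120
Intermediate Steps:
k = -16 (k = 4*(-4) = -16)
V = -10 (V = -10 + 0 = -10)
(V + y(-2, k))*(-24) = (-10 + 5)*(-24) = -5*(-24) = 120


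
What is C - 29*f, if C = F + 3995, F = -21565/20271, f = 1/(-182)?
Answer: 14735504419/3689322 ≈ 3994.1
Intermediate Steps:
f = -1/182 ≈ -0.0054945
F = -21565/20271 (F = -21565*1/20271 = -21565/20271 ≈ -1.0638)
C = 80961080/20271 (C = -21565/20271 + 3995 = 80961080/20271 ≈ 3993.9)
C - 29*f = 80961080/20271 - 29*(-1/182) = 80961080/20271 + 29/182 = 14735504419/3689322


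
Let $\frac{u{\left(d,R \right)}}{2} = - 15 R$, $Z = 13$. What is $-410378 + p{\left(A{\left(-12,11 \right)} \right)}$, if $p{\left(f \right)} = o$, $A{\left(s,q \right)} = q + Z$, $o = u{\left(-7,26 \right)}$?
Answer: $-411158$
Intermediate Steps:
$u{\left(d,R \right)} = - 30 R$ ($u{\left(d,R \right)} = 2 \left(- 15 R\right) = - 30 R$)
$o = -780$ ($o = \left(-30\right) 26 = -780$)
$A{\left(s,q \right)} = 13 + q$ ($A{\left(s,q \right)} = q + 13 = 13 + q$)
$p{\left(f \right)} = -780$
$-410378 + p{\left(A{\left(-12,11 \right)} \right)} = -410378 - 780 = -411158$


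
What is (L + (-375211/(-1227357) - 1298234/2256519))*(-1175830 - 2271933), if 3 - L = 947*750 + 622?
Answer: 2262641710678896022182476/923184796761 ≈ 2.4509e+12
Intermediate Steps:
L = -710869 (L = 3 - (947*750 + 622) = 3 - (710250 + 622) = 3 - 1*710872 = 3 - 710872 = -710869)
(L + (-375211/(-1227357) - 1298234/2256519))*(-1175830 - 2271933) = (-710869 + (-375211/(-1227357) - 1298234/2256519))*(-1175830 - 2271933) = (-710869 + (-375211*(-1/1227357) - 1298234*1/2256519))*(-3447763) = (-710869 + (375211/1227357 - 1298234/2256519))*(-3447763) = (-710869 - 248908612343/923184796761)*(-3447763) = -656263702197307652/923184796761*(-3447763) = 2262641710678896022182476/923184796761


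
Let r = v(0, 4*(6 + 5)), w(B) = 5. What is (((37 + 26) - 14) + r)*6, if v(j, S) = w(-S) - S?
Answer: 60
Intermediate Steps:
v(j, S) = 5 - S
r = -39 (r = 5 - 4*(6 + 5) = 5 - 4*11 = 5 - 1*44 = 5 - 44 = -39)
(((37 + 26) - 14) + r)*6 = (((37 + 26) - 14) - 39)*6 = ((63 - 14) - 39)*6 = (49 - 39)*6 = 10*6 = 60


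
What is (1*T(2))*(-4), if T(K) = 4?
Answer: -16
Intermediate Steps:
(1*T(2))*(-4) = (1*4)*(-4) = 4*(-4) = -16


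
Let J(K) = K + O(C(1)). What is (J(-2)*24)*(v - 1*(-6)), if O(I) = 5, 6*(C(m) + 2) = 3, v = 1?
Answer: 504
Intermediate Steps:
C(m) = -3/2 (C(m) = -2 + (⅙)*3 = -2 + ½ = -3/2)
J(K) = 5 + K (J(K) = K + 5 = 5 + K)
(J(-2)*24)*(v - 1*(-6)) = ((5 - 2)*24)*(1 - 1*(-6)) = (3*24)*(1 + 6) = 72*7 = 504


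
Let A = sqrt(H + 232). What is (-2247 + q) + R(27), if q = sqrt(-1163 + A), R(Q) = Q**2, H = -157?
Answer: -1518 + I*sqrt(1163 - 5*sqrt(3)) ≈ -1518.0 + 33.976*I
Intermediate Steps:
A = 5*sqrt(3) (A = sqrt(-157 + 232) = sqrt(75) = 5*sqrt(3) ≈ 8.6602)
q = sqrt(-1163 + 5*sqrt(3)) ≈ 33.976*I
(-2247 + q) + R(27) = (-2247 + sqrt(-1163 + 5*sqrt(3))) + 27**2 = (-2247 + sqrt(-1163 + 5*sqrt(3))) + 729 = -1518 + sqrt(-1163 + 5*sqrt(3))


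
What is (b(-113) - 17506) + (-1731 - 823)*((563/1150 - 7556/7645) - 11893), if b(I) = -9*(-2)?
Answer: 26690441198631/879175 ≈ 3.0358e+7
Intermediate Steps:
b(I) = 18
(b(-113) - 17506) + (-1731 - 823)*((563/1150 - 7556/7645) - 11893) = (18 - 17506) + (-1731 - 823)*((563/1150 - 7556/7645) - 11893) = -17488 - 2554*((563*(1/1150) - 7556*1/7645) - 11893) = -17488 - 2554*((563/1150 - 7556/7645) - 11893) = -17488 - 2554*(-877053/1758350 - 11893) = -17488 - 2554*(-20912933603/1758350) = -17488 + 26705816211031/879175 = 26690441198631/879175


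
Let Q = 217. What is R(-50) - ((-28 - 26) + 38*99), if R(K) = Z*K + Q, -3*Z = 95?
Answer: -5723/3 ≈ -1907.7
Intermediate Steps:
Z = -95/3 (Z = -1/3*95 = -95/3 ≈ -31.667)
R(K) = 217 - 95*K/3 (R(K) = -95*K/3 + 217 = 217 - 95*K/3)
R(-50) - ((-28 - 26) + 38*99) = (217 - 95/3*(-50)) - ((-28 - 26) + 38*99) = (217 + 4750/3) - (-54 + 3762) = 5401/3 - 1*3708 = 5401/3 - 3708 = -5723/3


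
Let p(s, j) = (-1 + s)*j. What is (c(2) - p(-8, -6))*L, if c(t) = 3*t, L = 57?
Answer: -2736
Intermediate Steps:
p(s, j) = j*(-1 + s)
(c(2) - p(-8, -6))*L = (3*2 - (-6)*(-1 - 8))*57 = (6 - (-6)*(-9))*57 = (6 - 1*54)*57 = (6 - 54)*57 = -48*57 = -2736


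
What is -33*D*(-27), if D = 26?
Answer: 23166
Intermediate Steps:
-33*D*(-27) = -33*26*(-27) = -858*(-27) = 23166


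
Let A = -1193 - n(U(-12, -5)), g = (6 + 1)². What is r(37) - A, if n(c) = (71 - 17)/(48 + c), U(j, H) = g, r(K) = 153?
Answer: 130616/97 ≈ 1346.6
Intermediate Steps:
g = 49 (g = 7² = 49)
U(j, H) = 49
n(c) = 54/(48 + c)
A = -115775/97 (A = -1193 - 54/(48 + 49) = -1193 - 54/97 = -115775/97 ≈ -1193.6)
r(37) - A = 153 - 1*(-115775/97) = 153 + 115775/97 = 130616/97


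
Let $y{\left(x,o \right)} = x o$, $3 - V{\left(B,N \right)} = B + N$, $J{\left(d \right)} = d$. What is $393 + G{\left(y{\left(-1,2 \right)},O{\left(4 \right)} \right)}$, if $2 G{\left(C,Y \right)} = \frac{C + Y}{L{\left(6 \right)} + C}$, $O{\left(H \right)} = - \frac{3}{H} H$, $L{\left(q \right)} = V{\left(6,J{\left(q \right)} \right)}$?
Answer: $\frac{8651}{22} \approx 393.23$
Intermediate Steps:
$V{\left(B,N \right)} = 3 - B - N$ ($V{\left(B,N \right)} = 3 - \left(B + N\right) = 3 - B - N$)
$L{\left(q \right)} = -3 - q$ ($L{\left(q \right)} = 3 - 6 - q = -3 - q$)
$y{\left(x,o \right)} = o x$
$O{\left(H \right)} = -3$
$G{\left(C,Y \right)} = \frac{C + Y}{2 \left(-9 + C\right)}$ ($G{\left(C,Y \right)} = \frac{\left(C + Y\right) \frac{1}{\left(-3 - 6\right) + C}}{2} = \frac{\left(C + Y\right) \frac{1}{-9 + C}}{2} = \frac{\frac{1}{-9 + C} \left(C + Y\right)}{2} = \frac{C + Y}{2 \left(-9 + C\right)}$)
$393 + G{\left(y{\left(-1,2 \right)},O{\left(4 \right)} \right)} = 393 + \frac{2 \left(-1\right) - 3}{2 \left(-9 + 2 \left(-1\right)\right)} = 393 + \frac{-2 - 3}{2 \left(-9 - 2\right)} = 393 + \frac{1}{2} \frac{1}{-11} \left(-5\right) = 393 + \frac{1}{2} \left(- \frac{1}{11}\right) \left(-5\right) = 393 + \frac{5}{22} = \frac{8651}{22}$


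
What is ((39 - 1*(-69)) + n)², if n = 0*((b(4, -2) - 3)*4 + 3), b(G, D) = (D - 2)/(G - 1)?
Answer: 11664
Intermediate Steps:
b(G, D) = (-2 + D)/(-1 + G)
n = 0 (n = 0*(((-2 - 2)/(-1 + 4) - 3)*4 + 3) = 0*((-4/3 - 3)*4 + 3) = 0*(-13/3*4 + 3) = 0*(-52/3 + 3) = 0*(-43/3) = 0)
((39 - 1*(-69)) + n)² = ((39 - 1*(-69)) + 0)² = ((39 + 69) + 0)² = (108 + 0)² = 108² = 11664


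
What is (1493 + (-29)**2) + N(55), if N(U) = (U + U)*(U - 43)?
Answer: 3654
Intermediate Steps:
N(U) = 2*U*(-43 + U) (N(U) = (2*U)*(-43 + U) = 2*U*(-43 + U))
(1493 + (-29)**2) + N(55) = (1493 + (-29)**2) + 2*55*(-43 + 55) = (1493 + 841) + 2*55*12 = 2334 + 1320 = 3654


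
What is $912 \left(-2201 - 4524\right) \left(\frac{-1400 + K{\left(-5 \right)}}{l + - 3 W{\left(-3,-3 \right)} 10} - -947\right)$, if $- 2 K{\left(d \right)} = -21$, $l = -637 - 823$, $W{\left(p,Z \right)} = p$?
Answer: $- \frac{796567442940}{137} \approx -5.8144 \cdot 10^{9}$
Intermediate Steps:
$l = -1460$
$K{\left(d \right)} = \frac{21}{2}$ ($K{\left(d \right)} = \left(- \frac{1}{2}\right) \left(-21\right) = \frac{21}{2}$)
$912 \left(-2201 - 4524\right) \left(\frac{-1400 + K{\left(-5 \right)}}{l + - 3 W{\left(-3,-3 \right)} 10} - -947\right) = 912 \left(-2201 - 4524\right) \left(\frac{-1400 + \frac{21}{2}}{-1460 + \left(-3\right) \left(-3\right) 10} - -947\right) = 912 \left(- 6725 \left(- \frac{2779}{2 \left(-1460 + 9 \cdot 10\right)} + \left(-1653 + 2600\right)\right)\right) = 912 \left(- 6725 \left(- \frac{2779}{2 \left(-1460 + 90\right)} + 947\right)\right) = 912 \left(- 6725 \left(- \frac{2779}{2 \left(-1370\right)} + 947\right)\right) = 912 \left(- 6725 \left(\left(- \frac{2779}{2}\right) \left(- \frac{1}{1370}\right) + 947\right)\right) = 912 \left(- 6725 \left(\frac{2779}{2740} + 947\right)\right) = 912 \left(\left(-6725\right) \frac{2597559}{2740}\right) = 912 \left(- \frac{3493716855}{548}\right) = - \frac{796567442940}{137}$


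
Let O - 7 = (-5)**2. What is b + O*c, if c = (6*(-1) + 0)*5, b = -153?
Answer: -1113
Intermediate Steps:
O = 32 (O = 7 + (-5)**2 = 7 + 25 = 32)
c = -30 (c = (-6 + 0)*5 = -6*5 = -30)
b + O*c = -153 + 32*(-30) = -153 - 960 = -1113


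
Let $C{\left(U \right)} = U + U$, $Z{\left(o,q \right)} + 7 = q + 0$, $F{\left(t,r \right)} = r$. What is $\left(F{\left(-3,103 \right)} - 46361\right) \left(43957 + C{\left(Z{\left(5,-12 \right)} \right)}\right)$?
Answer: $-2031605102$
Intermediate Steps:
$Z{\left(o,q \right)} = -7 + q$ ($Z{\left(o,q \right)} = -7 + \left(q + 0\right) = -7 + q$)
$C{\left(U \right)} = 2 U$
$\left(F{\left(-3,103 \right)} - 46361\right) \left(43957 + C{\left(Z{\left(5,-12 \right)} \right)}\right) = \left(103 - 46361\right) \left(43957 + 2 \left(-7 - 12\right)\right) = - 46258 \left(43957 + 2 \left(-19\right)\right) = - 46258 \left(43957 - 38\right) = \left(-46258\right) 43919 = -2031605102$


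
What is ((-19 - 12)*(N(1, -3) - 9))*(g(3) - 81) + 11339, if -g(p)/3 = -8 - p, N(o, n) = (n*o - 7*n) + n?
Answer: 20267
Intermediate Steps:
N(o, n) = -6*n + n*o (N(o, n) = (-7*n + n*o) + n = -6*n + n*o)
g(p) = 24 + 3*p (g(p) = -3*(-8 - p) = 24 + 3*p)
((-19 - 12)*(N(1, -3) - 9))*(g(3) - 81) + 11339 = ((-19 - 12)*(-3*(-6 + 1) - 9))*((24 + 3*3) - 81) + 11339 = (-31*(-3*(-5) - 9))*((24 + 9) - 81) + 11339 = (-31*(15 - 9))*(33 - 81) + 11339 = -31*6*(-48) + 11339 = -186*(-48) + 11339 = 8928 + 11339 = 20267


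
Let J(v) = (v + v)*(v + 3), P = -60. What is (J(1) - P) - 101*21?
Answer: -2053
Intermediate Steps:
J(v) = 2*v*(3 + v) (J(v) = (2*v)*(3 + v) = 2*v*(3 + v))
(J(1) - P) - 101*21 = (2*1*(3 + 1) - 1*(-60)) - 101*21 = (2*1*4 + 60) - 2121 = (8 + 60) - 2121 = 68 - 2121 = -2053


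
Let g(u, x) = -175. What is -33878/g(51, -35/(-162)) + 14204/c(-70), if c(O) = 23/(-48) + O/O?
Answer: 4806422/175 ≈ 27465.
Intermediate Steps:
c(O) = 25/48 (c(O) = 23*(-1/48) + 1 = -23/48 + 1 = 25/48)
-33878/g(51, -35/(-162)) + 14204/c(-70) = -33878/(-175) + 14204/(25/48) = -33878*(-1/175) + 14204*(48/25) = 33878/175 + 681792/25 = 4806422/175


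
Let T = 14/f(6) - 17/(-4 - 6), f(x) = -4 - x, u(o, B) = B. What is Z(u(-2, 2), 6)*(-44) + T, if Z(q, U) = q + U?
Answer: -3517/10 ≈ -351.70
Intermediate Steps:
T = 3/10 (T = 14/(-4 - 1*6) - 17/(-4 - 6) = 14/(-4 - 6) - 17/(-10) = 14/(-10) - 17*(-⅒) = 14*(-⅒) + 17/10 = -7/5 + 17/10 = 3/10 ≈ 0.30000)
Z(q, U) = U + q
Z(u(-2, 2), 6)*(-44) + T = (6 + 2)*(-44) + 3/10 = 8*(-44) + 3/10 = -352 + 3/10 = -3517/10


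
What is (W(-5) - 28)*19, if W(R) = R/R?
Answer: -513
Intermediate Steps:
W(R) = 1
(W(-5) - 28)*19 = (1 - 28)*19 = -27*19 = -513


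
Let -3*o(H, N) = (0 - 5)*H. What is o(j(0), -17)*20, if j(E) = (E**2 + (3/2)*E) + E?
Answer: 0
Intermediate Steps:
j(E) = E**2 + 5*E/2 (j(E) = (E**2 + (3*(1/2))*E) + E = (E**2 + 3*E/2) + E = E**2 + 5*E/2)
o(H, N) = 5*H/3 (o(H, N) = -(0 - 5)*H/3 = -(-5)*H/3 = 5*H/3)
o(j(0), -17)*20 = (5*((1/2)*0*(5 + 2*0))/3)*20 = (5*((1/2)*0*(5 + 0))/3)*20 = (5*((1/2)*0*5)/3)*20 = ((5/3)*0)*20 = 0*20 = 0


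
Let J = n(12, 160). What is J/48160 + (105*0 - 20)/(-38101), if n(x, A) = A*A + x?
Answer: 34885929/65533720 ≈ 0.53234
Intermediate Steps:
n(x, A) = x + A**2 (n(x, A) = A**2 + x = x + A**2)
J = 25612 (J = 12 + 160**2 = 12 + 25600 = 25612)
J/48160 + (105*0 - 20)/(-38101) = 25612/48160 + (105*0 - 20)/(-38101) = 25612*(1/48160) + (0 - 20)*(-1/38101) = 6403/12040 - 20*(-1/38101) = 6403/12040 + 20/38101 = 34885929/65533720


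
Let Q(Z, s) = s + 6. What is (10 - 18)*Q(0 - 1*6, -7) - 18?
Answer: -10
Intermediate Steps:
Q(Z, s) = 6 + s
(10 - 18)*Q(0 - 1*6, -7) - 18 = (10 - 18)*(6 - 7) - 18 = -8*(-1) - 18 = 8 - 18 = -10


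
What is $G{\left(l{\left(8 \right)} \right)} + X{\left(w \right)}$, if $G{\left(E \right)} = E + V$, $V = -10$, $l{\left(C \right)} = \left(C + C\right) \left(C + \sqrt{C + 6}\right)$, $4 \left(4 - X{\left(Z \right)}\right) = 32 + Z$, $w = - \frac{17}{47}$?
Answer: $\frac{21449}{188} + 16 \sqrt{14} \approx 173.96$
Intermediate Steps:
$w = - \frac{17}{47}$ ($w = \left(-17\right) \frac{1}{47} = - \frac{17}{47} \approx -0.3617$)
$X{\left(Z \right)} = -4 - \frac{Z}{4}$ ($X{\left(Z \right)} = 4 - \frac{32 + Z}{4} = 4 - \left(8 + \frac{Z}{4}\right) = -4 - \frac{Z}{4}$)
$l{\left(C \right)} = 2 C \left(C + \sqrt{6 + C}\right)$
$G{\left(E \right)} = -10 + E$ ($G{\left(E \right)} = E - 10 = -10 + E$)
$G{\left(l{\left(8 \right)} \right)} + X{\left(w \right)} = \left(-10 + 2 \cdot 8 \left(8 + \sqrt{6 + 8}\right)\right) - \frac{735}{188} = \left(-10 + 2 \cdot 8 \left(8 + \sqrt{14}\right)\right) + \left(-4 + \frac{17}{188}\right) = \left(-10 + \left(128 + 16 \sqrt{14}\right)\right) - \frac{735}{188} = \left(118 + 16 \sqrt{14}\right) - \frac{735}{188} = \frac{21449}{188} + 16 \sqrt{14}$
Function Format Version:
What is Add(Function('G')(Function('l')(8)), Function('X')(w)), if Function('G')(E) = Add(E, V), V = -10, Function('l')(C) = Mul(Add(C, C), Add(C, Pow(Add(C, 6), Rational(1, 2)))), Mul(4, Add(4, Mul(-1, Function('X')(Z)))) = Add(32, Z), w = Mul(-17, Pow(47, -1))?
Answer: Add(Rational(21449, 188), Mul(16, Pow(14, Rational(1, 2)))) ≈ 173.96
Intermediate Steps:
w = Rational(-17, 47) (w = Mul(-17, Rational(1, 47)) = Rational(-17, 47) ≈ -0.36170)
Function('X')(Z) = Add(-4, Mul(Rational(-1, 4), Z)) (Function('X')(Z) = Add(4, Mul(Rational(-1, 4), Add(32, Z))) = Add(4, Add(-8, Mul(Rational(-1, 4), Z))) = Add(-4, Mul(Rational(-1, 4), Z)))
Function('l')(C) = Mul(2, C, Add(C, Pow(Add(6, C), Rational(1, 2)))) (Function('l')(C) = Mul(Mul(2, C), Add(C, Pow(Add(6, C), Rational(1, 2)))) = Mul(2, C, Add(C, Pow(Add(6, C), Rational(1, 2)))))
Function('G')(E) = Add(-10, E) (Function('G')(E) = Add(E, -10) = Add(-10, E))
Add(Function('G')(Function('l')(8)), Function('X')(w)) = Add(Add(-10, Mul(2, 8, Add(8, Pow(Add(6, 8), Rational(1, 2))))), Add(-4, Mul(Rational(-1, 4), Rational(-17, 47)))) = Add(Add(-10, Mul(2, 8, Add(8, Pow(14, Rational(1, 2))))), Add(-4, Rational(17, 188))) = Add(Add(-10, Add(128, Mul(16, Pow(14, Rational(1, 2))))), Rational(-735, 188)) = Add(Add(118, Mul(16, Pow(14, Rational(1, 2)))), Rational(-735, 188)) = Add(Rational(21449, 188), Mul(16, Pow(14, Rational(1, 2))))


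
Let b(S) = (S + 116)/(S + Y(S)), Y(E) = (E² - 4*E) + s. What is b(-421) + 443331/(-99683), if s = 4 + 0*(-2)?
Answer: -79168533463/17794212964 ≈ -4.4491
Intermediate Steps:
s = 4 (s = 4 + 0 = 4)
Y(E) = 4 + E² - 4*E (Y(E) = (E² - 4*E) + 4 = 4 + E² - 4*E)
b(S) = (116 + S)/(4 + S² - 3*S) (b(S) = (S + 116)/(S + (4 + S² - 4*S)) = (116 + S)/(4 + S² - 3*S))
b(-421) + 443331/(-99683) = (116 - 421)/(4 + (-421)² - 3*(-421)) + 443331/(-99683) = -305/(4 + 177241 + 1263) + 443331*(-1/99683) = -305/178508 - 443331/99683 = -79168533463/17794212964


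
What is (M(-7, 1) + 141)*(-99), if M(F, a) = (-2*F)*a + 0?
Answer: -15345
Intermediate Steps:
M(F, a) = -2*F*a (M(F, a) = -2*F*a + 0 = -2*F*a)
(M(-7, 1) + 141)*(-99) = (-2*(-7)*1 + 141)*(-99) = (14 + 141)*(-99) = 155*(-99) = -15345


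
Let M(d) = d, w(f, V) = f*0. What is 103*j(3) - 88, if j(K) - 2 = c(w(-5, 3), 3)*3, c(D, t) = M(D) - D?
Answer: 118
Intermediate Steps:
w(f, V) = 0
c(D, t) = 0 (c(D, t) = D - D = 0)
j(K) = 2 (j(K) = 2 + 0*3 = 2 + 0 = 2)
103*j(3) - 88 = 103*2 - 88 = 206 - 88 = 118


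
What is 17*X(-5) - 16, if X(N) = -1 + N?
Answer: -118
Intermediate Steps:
17*X(-5) - 16 = 17*(-1 - 5) - 16 = 17*(-6) - 16 = -102 - 16 = -118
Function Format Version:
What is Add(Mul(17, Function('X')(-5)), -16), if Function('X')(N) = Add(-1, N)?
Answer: -118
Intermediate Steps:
Add(Mul(17, Function('X')(-5)), -16) = Add(Mul(17, Add(-1, -5)), -16) = Add(Mul(17, -6), -16) = Add(-102, -16) = -118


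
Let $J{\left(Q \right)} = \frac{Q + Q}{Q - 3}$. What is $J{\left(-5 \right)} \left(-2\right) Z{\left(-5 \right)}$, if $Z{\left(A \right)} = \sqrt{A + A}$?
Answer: $- \frac{5 i \sqrt{10}}{2} \approx - 7.9057 i$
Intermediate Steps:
$Z{\left(A \right)} = \sqrt{2} \sqrt{A}$ ($Z{\left(A \right)} = \sqrt{2 A} = \sqrt{2} \sqrt{A}$)
$J{\left(Q \right)} = \frac{2 Q}{-3 + Q}$
$J{\left(-5 \right)} \left(-2\right) Z{\left(-5 \right)} = 2 \left(-5\right) \frac{1}{-3 - 5} \left(-2\right) \sqrt{2} \sqrt{-5} = 2 \left(-5\right) \frac{1}{-8} \left(-2\right) \sqrt{2} i \sqrt{5} = 2 \left(-5\right) \left(- \frac{1}{8}\right) \left(-2\right) i \sqrt{10} = \frac{5}{4} \left(-2\right) i \sqrt{10} = - \frac{5 i \sqrt{10}}{2}$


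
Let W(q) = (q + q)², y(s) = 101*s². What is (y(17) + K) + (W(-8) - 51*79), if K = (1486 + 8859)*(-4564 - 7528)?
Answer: -125066324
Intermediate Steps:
W(q) = 4*q² (W(q) = (2*q)² = 4*q²)
K = -125091740 (K = 10345*(-12092) = -125091740)
(y(17) + K) + (W(-8) - 51*79) = (101*17² - 125091740) + (4*(-8)² - 51*79) = (101*289 - 125091740) + (4*64 - 4029) = (29189 - 125091740) + (256 - 4029) = -125062551 - 3773 = -125066324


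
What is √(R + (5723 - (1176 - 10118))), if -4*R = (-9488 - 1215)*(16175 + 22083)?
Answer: √409534034/2 ≈ 10118.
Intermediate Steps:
R = 204737687/2 (R = -(-9488 - 1215)*(16175 + 22083)/4 = -(-10703)*38258/4 = -¼*(-409475374) = 204737687/2 ≈ 1.0237e+8)
√(R + (5723 - (1176 - 10118))) = √(204737687/2 + (5723 - (1176 - 10118))) = √(204737687/2 + (5723 - 1*(-8942))) = √(204737687/2 + (5723 + 8942)) = √(204737687/2 + 14665) = √(204767017/2) = √409534034/2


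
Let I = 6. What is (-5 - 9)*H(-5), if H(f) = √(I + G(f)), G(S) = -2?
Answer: -28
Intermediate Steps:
H(f) = 2 (H(f) = √(6 - 2) = √4 = 2)
(-5 - 9)*H(-5) = (-5 - 9)*2 = -14*2 = -28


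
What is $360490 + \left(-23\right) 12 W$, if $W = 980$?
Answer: $90010$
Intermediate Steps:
$360490 + \left(-23\right) 12 W = 360490 + \left(-23\right) 12 \cdot 980 = 360490 - 270480 = 90010$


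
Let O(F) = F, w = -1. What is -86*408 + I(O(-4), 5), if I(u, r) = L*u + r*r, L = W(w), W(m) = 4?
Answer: -35079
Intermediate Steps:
L = 4
I(u, r) = r² + 4*u (I(u, r) = 4*u + r*r = 4*u + r² = r² + 4*u)
-86*408 + I(O(-4), 5) = -86*408 + (5² + 4*(-4)) = -35088 + (25 - 16) = -35088 + 9 = -35079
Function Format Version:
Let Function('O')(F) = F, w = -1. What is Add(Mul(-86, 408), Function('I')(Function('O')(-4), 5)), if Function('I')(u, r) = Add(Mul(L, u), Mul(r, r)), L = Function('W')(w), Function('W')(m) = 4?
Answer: -35079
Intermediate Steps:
L = 4
Function('I')(u, r) = Add(Pow(r, 2), Mul(4, u)) (Function('I')(u, r) = Add(Mul(4, u), Mul(r, r)) = Add(Mul(4, u), Pow(r, 2)) = Add(Pow(r, 2), Mul(4, u)))
Add(Mul(-86, 408), Function('I')(Function('O')(-4), 5)) = Add(Mul(-86, 408), Add(Pow(5, 2), Mul(4, -4))) = Add(-35088, Add(25, -16)) = Add(-35088, 9) = -35079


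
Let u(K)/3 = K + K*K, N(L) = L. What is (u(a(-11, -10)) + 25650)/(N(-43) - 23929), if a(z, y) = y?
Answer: -6480/5993 ≈ -1.0813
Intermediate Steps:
u(K) = 3*K + 3*K² (u(K) = 3*(K + K*K) = 3*(K + K²) = 3*K + 3*K²)
(u(a(-11, -10)) + 25650)/(N(-43) - 23929) = (3*(-10)*(1 - 10) + 25650)/(-43 - 23929) = (3*(-10)*(-9) + 25650)/(-23972) = (270 + 25650)*(-1/23972) = 25920*(-1/23972) = -6480/5993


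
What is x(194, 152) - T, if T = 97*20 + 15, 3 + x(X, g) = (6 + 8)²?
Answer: -1762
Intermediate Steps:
x(X, g) = 193 (x(X, g) = -3 + (6 + 8)² = -3 + 14² = -3 + 196 = 193)
T = 1955 (T = 1940 + 15 = 1955)
x(194, 152) - T = 193 - 1*1955 = 193 - 1955 = -1762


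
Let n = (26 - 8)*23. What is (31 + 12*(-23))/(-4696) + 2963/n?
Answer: 7007839/972072 ≈ 7.2092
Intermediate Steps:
n = 414 (n = 18*23 = 414)
(31 + 12*(-23))/(-4696) + 2963/n = (31 + 12*(-23))/(-4696) + 2963/414 = (31 - 276)*(-1/4696) + 2963*(1/414) = -245*(-1/4696) + 2963/414 = 245/4696 + 2963/414 = 7007839/972072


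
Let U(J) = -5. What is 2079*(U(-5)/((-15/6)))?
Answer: 4158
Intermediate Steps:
2079*(U(-5)/((-15/6))) = 2079*(-5/((-15/6))) = 2079*(-5/((-15*1/6))) = 2079*(-5/(-5/2)) = 2079*(-5*(-2/5)) = 2079*2 = 4158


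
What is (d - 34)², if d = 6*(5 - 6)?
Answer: 1600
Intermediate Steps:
d = -6 (d = 6*(-1) = -6)
(d - 34)² = (-6 - 34)² = (-40)² = 1600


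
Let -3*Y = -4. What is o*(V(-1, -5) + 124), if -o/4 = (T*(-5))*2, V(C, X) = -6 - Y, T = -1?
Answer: -14000/3 ≈ -4666.7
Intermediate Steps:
Y = 4/3 (Y = -⅓*(-4) = 4/3 ≈ 1.3333)
V(C, X) = -22/3 (V(C, X) = -6 - 1*4/3 = -6 - 4/3 = -22/3)
o = -40 (o = -4*(-1*(-5))*2 = -20*2 = -4*10 = -40)
o*(V(-1, -5) + 124) = -40*(-22/3 + 124) = -40*350/3 = -14000/3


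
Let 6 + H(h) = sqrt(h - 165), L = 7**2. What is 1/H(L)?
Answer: -3/76 - I*sqrt(29)/76 ≈ -0.039474 - 0.070857*I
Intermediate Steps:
L = 49
H(h) = -6 + sqrt(-165 + h) (H(h) = -6 + sqrt(h - 165) = -6 + sqrt(-165 + h))
1/H(L) = 1/(-6 + sqrt(-165 + 49)) = 1/(-6 + sqrt(-116)) = 1/(-6 + 2*I*sqrt(29))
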